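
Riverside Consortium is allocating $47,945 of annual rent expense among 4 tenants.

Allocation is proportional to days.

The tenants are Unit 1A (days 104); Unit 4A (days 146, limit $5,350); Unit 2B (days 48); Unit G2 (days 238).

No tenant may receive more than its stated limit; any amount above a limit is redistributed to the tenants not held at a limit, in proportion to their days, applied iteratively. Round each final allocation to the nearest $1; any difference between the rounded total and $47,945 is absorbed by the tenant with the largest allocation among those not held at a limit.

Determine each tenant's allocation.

Total days = 536.
Pro-rata shares before constraints: Unit 1A 9,302.76; Unit 4A 13,059.65; Unit 2B 4,293.58; Unit G2 21,289.01.
Cap binds for Unit 4A ($5,350); residual $42,595 reallocated over remaining days 390.
Redistributed shares: Unit 1A 11,358.67 → $11,359; Unit 2B 5,242.46 → $5,242; Unit G2 25,993.87 → $25,994.

Unit 1A: $11,359; Unit 4A: $5,350; Unit 2B: $5,242; Unit G2: $25,994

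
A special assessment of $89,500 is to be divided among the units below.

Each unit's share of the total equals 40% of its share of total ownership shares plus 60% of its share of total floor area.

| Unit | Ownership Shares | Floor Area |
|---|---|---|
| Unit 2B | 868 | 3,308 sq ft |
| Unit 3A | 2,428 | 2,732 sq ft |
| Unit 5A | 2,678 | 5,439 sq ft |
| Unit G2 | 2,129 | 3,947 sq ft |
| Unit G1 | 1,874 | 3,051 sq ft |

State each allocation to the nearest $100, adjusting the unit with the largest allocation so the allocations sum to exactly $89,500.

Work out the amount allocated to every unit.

Unit 2B: $12,700 | Unit 3A: $16,700 | Unit 5A: $25,400 | Unit G2: $19,100 | Unit G1: $15,600

Totals — ownership shares 9,977, floor area 18,477.
Blended shares (40% ownership shares + 60% floor area): Unit 2B 0.1422; Unit 3A 0.1861; Unit 5A 0.2840; Unit G2 0.2135; Unit G1 0.1742.
Raw shares: Unit 2B 12,728.70; Unit 3A 16,652.33; Unit 5A 25,416.79; Unit G2 19,110.62; Unit G1 15,591.56.
Rounded to nearest $100: Unit 2B $12,700; Unit 3A $16,700; Unit 5A $25,400; Unit G2 $19,100; Unit G1 $15,600. Sum = $89,500.
Sum already equals the total — no adjustment.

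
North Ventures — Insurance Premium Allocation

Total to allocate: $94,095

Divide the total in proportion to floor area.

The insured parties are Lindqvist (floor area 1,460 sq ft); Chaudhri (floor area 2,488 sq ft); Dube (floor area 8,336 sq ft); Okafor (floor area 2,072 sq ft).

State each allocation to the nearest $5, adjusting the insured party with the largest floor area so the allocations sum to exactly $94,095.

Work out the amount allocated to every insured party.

Lindqvist: $9,570; Chaudhri: $16,305; Dube: $54,640; Okafor: $13,580

Sum of floor area: 14,356.
Pro-rata amounts: Lindqvist 1,460/14,356 × $94,095 = 9,569.43; Chaudhri 2,488/14,356 × $94,095 = 16,307.35; Dube 8,336/14,356 × $94,095 = 54,637.498; Okafor 2,072/14,356 × $94,095 = 13,580.72.
After rounding ($5): Lindqvist $9,570; Chaudhri $16,305; Dube $54,635; Okafor $13,580. Sum = $94,090.
Difference $94,095 − $94,090 = +$5 applied to largest floor area (Dube): Dube becomes $54,640.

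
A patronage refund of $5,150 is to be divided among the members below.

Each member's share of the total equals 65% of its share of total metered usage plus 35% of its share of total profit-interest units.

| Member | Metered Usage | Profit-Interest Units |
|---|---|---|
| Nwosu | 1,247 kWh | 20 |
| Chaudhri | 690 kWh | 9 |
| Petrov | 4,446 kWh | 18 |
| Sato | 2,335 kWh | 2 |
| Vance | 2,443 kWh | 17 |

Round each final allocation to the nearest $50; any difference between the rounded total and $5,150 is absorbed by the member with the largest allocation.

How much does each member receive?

Nwosu: $900 | Chaudhri: $450 | Petrov: $1,850 | Sato: $750 | Vance: $1,200

Totals — metered usage 11,161, profit-interest units 66.
Combined weights (65% metered usage + 35% profit-interest units): Nwosu 0.1787; Chaudhri 0.0879; Petrov 0.3544; Sato 0.1466; Vance 0.2324.
Raw shares: Nwosu 920.22; Chaudhri 452.75; Petrov 1,825.07; Sato 754.95; Vance 1,197.01.
At nearest $50: Nwosu $900; Chaudhri $450; Petrov $1,850; Sato $750; Vance $1,200. Sum = $5,150.
Rounded total matches; no reconciliation needed.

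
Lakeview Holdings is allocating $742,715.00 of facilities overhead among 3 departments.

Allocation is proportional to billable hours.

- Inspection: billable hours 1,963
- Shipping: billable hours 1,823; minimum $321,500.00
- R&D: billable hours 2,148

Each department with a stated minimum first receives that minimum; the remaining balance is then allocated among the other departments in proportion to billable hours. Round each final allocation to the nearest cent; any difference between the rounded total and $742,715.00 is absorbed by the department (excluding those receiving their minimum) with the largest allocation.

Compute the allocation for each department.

Inspection: $201,129.91; Shipping: $321,500.00; R&D: $220,085.09

Minimums first: Shipping $321,500.00. Remaining pool $421,215.00.
Remaining pool split over remaining billable hours 4,111: Inspection 201,129.9063 → $201,129.91; R&D 220,085.0937 → $220,085.09.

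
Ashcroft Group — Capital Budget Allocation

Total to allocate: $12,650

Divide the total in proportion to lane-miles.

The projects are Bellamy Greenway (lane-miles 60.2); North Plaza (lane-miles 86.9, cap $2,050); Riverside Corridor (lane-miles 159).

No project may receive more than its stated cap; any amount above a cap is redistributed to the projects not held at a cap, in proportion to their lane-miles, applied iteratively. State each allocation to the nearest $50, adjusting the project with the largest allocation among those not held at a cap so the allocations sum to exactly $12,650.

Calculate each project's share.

Bellamy Greenway: $2,900; North Plaza: $2,050; Riverside Corridor: $7,700

Sum of lane-miles: 306.1.
Unconstrained shares: Bellamy Greenway 2,487.85; North Plaza 3,591.26; Riverside Corridor 6,570.89.
Capped: North Plaza ($2,050); remaining pool $10,600 reallocated over remaining lane-miles 219.2.
Remaining shares: Bellamy Greenway 2,911.13 → $2,900; Riverside Corridor 7,688.87 → $7,700.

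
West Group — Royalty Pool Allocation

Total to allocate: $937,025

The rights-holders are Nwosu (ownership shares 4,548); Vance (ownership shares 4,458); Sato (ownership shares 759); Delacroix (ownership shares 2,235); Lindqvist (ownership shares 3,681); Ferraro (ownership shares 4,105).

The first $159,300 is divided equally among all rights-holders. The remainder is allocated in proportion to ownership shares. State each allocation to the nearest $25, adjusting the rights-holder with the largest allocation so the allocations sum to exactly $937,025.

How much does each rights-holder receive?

Nwosu: $205,325; Vance: $201,775; Sato: $56,375; Delacroix: $114,400; Lindqvist: $171,250; Ferraro: $187,900

First tranche $159,300 split equally: $26,550 each.
Remainder $777,725 by ownership shares (total 19,786): Nwosu 178,767.48 → $178,775; Vance 175,229.86 → $175,225; Sato 29,833.89 → $29,825; Delacroix 87,850.77 → $87,850; Lindqvist 144,688.45 → $144,700; Ferraro 161,354.55 → $161,350.
Totals: Nwosu $26,550 + $178,775 = $205,325; Vance $26,550 + $175,225 = $201,775; Sato $26,550 + $29,825 = $56,375; Delacroix $26,550 + $87,850 = $114,400; Lindqvist $26,550 + $144,700 = $171,250; Ferraro $26,550 + $161,350 = $187,900.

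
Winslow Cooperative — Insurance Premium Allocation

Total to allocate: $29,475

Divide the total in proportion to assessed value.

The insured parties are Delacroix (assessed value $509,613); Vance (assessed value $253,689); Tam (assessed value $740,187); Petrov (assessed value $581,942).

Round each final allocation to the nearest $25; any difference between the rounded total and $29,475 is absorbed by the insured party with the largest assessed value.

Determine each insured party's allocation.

Delacroix: $7,200; Vance: $3,575; Tam: $10,475; Petrov: $8,225

Sum of assessed value: 509,613 + 253,689 + 740,187 + 581,942 = 2,085,431.
Pro-rata amounts: Delacroix 7,202.75; Vance 3,585.58; Tam 10,461.63; Petrov 8,225.03.
After rounding ($25): Delacroix $7,200; Vance $3,575; Tam $10,450; Petrov $8,225. Sum = $29,450.
Difference $29,475 − $29,450 = +$25 applied to largest assessed value (Tam): Tam becomes $10,475.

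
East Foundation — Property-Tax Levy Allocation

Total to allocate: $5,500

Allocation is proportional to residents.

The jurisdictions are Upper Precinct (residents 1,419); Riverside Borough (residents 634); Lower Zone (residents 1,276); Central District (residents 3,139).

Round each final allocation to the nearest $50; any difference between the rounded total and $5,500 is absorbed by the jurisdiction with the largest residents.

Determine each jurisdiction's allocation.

Upper Precinct: $1,200; Riverside Borough: $550; Lower Zone: $1,100; Central District: $2,650

Total residents = 1,419 + 634 + 1,276 + 3,139 = 6,468.
Unrounded shares: Upper Precinct 1,206.63; Riverside Borough 539.12; Lower Zone 1,085.03; Central District 2,669.22.
Rounded to nearest $50: Upper Precinct $1,200; Riverside Borough $550; Lower Zone $1,100; Central District $2,650. Sum = $5,500.
No rounding difference to absorb.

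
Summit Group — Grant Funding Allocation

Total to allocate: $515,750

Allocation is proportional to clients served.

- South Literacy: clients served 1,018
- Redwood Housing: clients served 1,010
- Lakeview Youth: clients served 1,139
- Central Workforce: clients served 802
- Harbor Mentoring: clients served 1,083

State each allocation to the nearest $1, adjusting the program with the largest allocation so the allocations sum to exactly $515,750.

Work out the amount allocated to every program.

South Literacy: $103,926; Redwood Housing: $103,109; Lakeview Youth: $116,278; Central Workforce: $81,875; Harbor Mentoring: $110,562

Clients served total: 5,052.
Proportional shares: South Literacy 1,018/5,052 × $515,750 = 103,925.87; Redwood Housing 1,010/5,052 × $515,750 = 103,109.16; Lakeview Youth 1,139/5,052 × $515,750 = 116,278.55; Central Workforce 802/5,052 × $515,750 = 81,874.80; Harbor Mentoring 1,083/5,052 × $515,750 = 110,561.61.
After rounding ($1): South Literacy $103,926; Redwood Housing $103,109; Lakeview Youth $116,279; Central Workforce $81,875; Harbor Mentoring $110,562. Sum = $515,751.
Difference $515,750 − $515,751 = −$1 applied to largest allocation (Lakeview Youth): Lakeview Youth becomes $116,278.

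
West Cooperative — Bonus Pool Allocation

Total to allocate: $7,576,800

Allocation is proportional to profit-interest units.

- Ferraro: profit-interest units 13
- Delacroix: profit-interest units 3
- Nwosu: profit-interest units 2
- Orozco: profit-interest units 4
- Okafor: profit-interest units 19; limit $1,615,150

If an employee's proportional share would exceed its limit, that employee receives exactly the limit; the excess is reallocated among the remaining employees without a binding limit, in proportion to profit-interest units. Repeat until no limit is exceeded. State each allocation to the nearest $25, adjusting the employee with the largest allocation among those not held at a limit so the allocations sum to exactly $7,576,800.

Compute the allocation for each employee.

Combined profit-interest units = 41.
Unconstrained shares: Ferraro 2,402,400.00; Delacroix 554,400.00; Nwosu 369,600.00; Orozco 739,200.00; Okafor 3,511,200.00.
Capped: Okafor ($1,615,150); remaining pool $5,961,650 reallocated over remaining profit-interest units 22.
Remaining shares: Ferraro 3,522,793.18 → $3,522,800; Delacroix 812,952.27 → $812,950; Nwosu 541,968.18 → $541,975; Orozco 1,083,936.36 → $1,083,925.

Ferraro: $3,522,800; Delacroix: $812,950; Nwosu: $541,975; Orozco: $1,083,925; Okafor: $1,615,150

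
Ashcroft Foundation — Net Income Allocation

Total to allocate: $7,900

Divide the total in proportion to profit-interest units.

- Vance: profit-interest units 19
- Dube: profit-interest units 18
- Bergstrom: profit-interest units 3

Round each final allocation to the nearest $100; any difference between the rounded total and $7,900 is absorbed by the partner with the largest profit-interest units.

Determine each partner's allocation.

Vance: $3,700; Dube: $3,600; Bergstrom: $600

Profit-interest units total: 40.
Raw shares: Vance 19/40 × $7,900 = 3,752.50; Dube 18/40 × $7,900 = 3,555.00; Bergstrom 3/40 × $7,900 = 592.50.
Rounded to nearest $100: Vance $3,800; Dube $3,600; Bergstrom $600. Sum = $8,000.
Difference $7,900 − $8,000 = −$100 applied to largest profit-interest units (Vance): Vance becomes $3,700.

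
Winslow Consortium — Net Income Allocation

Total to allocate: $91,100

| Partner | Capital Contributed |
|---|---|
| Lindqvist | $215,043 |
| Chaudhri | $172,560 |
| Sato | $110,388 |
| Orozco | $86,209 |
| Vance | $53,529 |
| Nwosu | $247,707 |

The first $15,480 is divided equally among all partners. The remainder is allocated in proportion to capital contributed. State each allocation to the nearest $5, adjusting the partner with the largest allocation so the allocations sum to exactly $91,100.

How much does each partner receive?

Lindqvist: $20,945 · Chaudhri: $17,315 · Sato: $12,010 · Orozco: $9,945 · Vance: $7,150 · Nwosu: $23,735

$15,480 shared equally gives $2,580 per partner.
Remainder $75,620 by capital contributed (total 885,436): Lindqvist 18,365.59 → $18,365; Chaudhri 14,737.36 → $14,735; Sato 9,427.60 → $9,430; Orozco 7,362.62 → $7,365; Vance 4,571.60 → $4,570; Nwosu 21,155.23 → $21,155.
Totals: Lindqvist $2,580 + $18,365 = $20,945; Chaudhri $2,580 + $14,735 = $17,315; Sato $2,580 + $9,430 = $12,010; Orozco $2,580 + $7,365 = $9,945; Vance $2,580 + $4,570 = $7,150; Nwosu $2,580 + $21,155 = $23,735.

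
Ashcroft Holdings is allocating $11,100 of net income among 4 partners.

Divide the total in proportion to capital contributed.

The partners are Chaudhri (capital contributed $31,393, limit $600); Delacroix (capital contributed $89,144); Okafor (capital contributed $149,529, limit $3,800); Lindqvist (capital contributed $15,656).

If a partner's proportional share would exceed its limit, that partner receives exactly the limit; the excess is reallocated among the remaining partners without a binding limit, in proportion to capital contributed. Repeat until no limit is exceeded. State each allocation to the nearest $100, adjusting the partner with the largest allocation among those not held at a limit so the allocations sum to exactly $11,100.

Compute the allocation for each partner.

Chaudhri: $600; Delacroix: $5,700; Okafor: $3,800; Lindqvist: $1,000

Total capital contributed = 285,722.
Pro-rata shares before constraints: Chaudhri 1,219.59; Delacroix 3,463.15; Okafor 5,809.04; Lindqvist 608.22.
Cap binds for Chaudhri ($600), Okafor ($3,800); residual $6,700 reallocated over remaining capital contributed 104,800.
Shares after redistribution: Delacroix 5,699.09 → $5,700; Lindqvist 1,000.91 → $1,000.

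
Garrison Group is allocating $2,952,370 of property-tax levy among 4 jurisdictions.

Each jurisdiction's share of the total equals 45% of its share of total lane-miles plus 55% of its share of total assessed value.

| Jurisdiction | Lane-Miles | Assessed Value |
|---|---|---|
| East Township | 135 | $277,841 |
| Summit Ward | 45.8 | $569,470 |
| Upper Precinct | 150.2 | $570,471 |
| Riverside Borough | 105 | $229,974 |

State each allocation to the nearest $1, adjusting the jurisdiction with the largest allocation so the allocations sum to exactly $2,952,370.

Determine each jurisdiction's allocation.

East Township: $685,170 · Summit Ward: $700,752 · Upper Precinct: $1,019,864 · Riverside Borough: $546,584

Lane-miles total 436; assessed value total 1,647,756.
Blended shares (45% lane-miles + 55% assessed value): East Township 0.2321; Summit Ward 0.2374; Upper Precinct 0.3454; Riverside Borough 0.1851.
Raw shares: East Township 685,170.25; Summit Ward 700,752.36; Upper Precinct 1,019,863.45; Riverside Borough 546,583.94.
At nearest $1: East Township $685,170; Summit Ward $700,752; Upper Precinct $1,019,863; Riverside Borough $546,584. Sum = $2,952,369.
Difference $2,952,370 − $2,952,369 = +$1 applied to largest allocation (Upper Precinct): Upper Precinct becomes $1,019,864.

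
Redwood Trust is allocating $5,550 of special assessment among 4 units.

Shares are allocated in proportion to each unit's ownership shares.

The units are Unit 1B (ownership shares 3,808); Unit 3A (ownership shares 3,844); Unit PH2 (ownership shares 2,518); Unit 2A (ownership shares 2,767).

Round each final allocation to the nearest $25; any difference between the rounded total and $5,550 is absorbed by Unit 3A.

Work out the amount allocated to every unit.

Unit 1B: $1,625; Unit 3A: $1,675; Unit PH2: $1,075; Unit 2A: $1,175

Ownership shares total: 12,937.
Unrounded shares: Unit 1B 3,808/12,937 × $5,550 = 1,633.64; Unit 3A 3,844/12,937 × $5,550 = 1,649.08; Unit PH2 2,518/12,937 × $5,550 = 1,080.23; Unit 2A 2,767/12,937 × $5,550 = 1,187.05.
After rounding ($25): Unit 1B $1,625; Unit 3A $1,650; Unit PH2 $1,075; Unit 2A $1,175. Sum = $5,525.
Difference $5,550 − $5,525 = +$25 applied to Unit 3A: Unit 3A becomes $1,675.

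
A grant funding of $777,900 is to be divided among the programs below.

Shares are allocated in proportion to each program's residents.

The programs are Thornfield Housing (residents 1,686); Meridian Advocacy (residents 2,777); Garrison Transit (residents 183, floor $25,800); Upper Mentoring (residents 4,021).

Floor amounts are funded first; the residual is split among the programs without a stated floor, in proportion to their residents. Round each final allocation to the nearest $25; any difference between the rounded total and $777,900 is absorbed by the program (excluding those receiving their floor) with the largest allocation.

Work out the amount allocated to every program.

Guaranteed amounts: Garrison Transit $25,800. Remaining pool $752,100.
Remaining pool split over remaining residents 8,484: Thornfield Housing 149,462.59 → $149,475; Meridian Advocacy 246,178.89 → $246,175; Upper Mentoring 356,458.52 → $356,450.

Thornfield Housing: $149,475; Meridian Advocacy: $246,175; Garrison Transit: $25,800; Upper Mentoring: $356,450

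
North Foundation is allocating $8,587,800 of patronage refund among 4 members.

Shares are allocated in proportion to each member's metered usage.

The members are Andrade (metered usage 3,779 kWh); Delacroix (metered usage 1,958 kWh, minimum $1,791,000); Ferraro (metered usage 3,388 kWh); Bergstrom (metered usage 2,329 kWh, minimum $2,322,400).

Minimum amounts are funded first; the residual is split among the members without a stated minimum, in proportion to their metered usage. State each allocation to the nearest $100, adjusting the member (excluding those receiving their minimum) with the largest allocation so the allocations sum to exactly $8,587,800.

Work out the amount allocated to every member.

Guaranteed amounts: Delacroix $1,791,000; Bergstrom $2,322,400. Residual $4,474,400.
Residual split over remaining metered usage 7,167: Andrade 2,359,251.79 → $2,359,300; Ferraro 2,115,148.21 → $2,115,100.

Andrade: $2,359,300 · Delacroix: $1,791,000 · Ferraro: $2,115,100 · Bergstrom: $2,322,400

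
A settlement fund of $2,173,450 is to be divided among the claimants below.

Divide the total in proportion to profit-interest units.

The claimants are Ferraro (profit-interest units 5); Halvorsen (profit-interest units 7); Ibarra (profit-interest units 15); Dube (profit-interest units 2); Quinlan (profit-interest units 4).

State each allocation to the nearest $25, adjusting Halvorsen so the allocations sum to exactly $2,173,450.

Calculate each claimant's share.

Ferraro: $329,300 | Halvorsen: $461,050 | Ibarra: $987,925 | Dube: $131,725 | Quinlan: $263,450

Sum of profit-interest units: 33.
Pro-rata amounts: Ferraro 5/33 × $2,173,450 = 329,310.61; Halvorsen 7/33 × $2,173,450 = 461,034.85; Ibarra 15/33 × $2,173,450 = 987,931.82; Dube 2/33 × $2,173,450 = 131,724.24; Quinlan 4/33 × $2,173,450 = 263,448.48.
At nearest $25: Ferraro $329,300; Halvorsen $461,025; Ibarra $987,925; Dube $131,725; Quinlan $263,450. Sum = $2,173,425.
Difference $2,173,450 − $2,173,425 = +$25 applied to Halvorsen: Halvorsen becomes $461,050.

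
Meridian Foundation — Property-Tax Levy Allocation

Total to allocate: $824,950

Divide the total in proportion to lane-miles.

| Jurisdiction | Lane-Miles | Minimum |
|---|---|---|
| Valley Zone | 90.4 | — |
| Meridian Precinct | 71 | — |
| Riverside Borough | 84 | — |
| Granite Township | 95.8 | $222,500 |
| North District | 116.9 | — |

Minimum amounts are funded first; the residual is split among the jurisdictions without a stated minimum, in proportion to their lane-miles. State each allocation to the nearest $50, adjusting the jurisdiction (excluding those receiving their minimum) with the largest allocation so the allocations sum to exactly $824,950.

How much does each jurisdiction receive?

Guaranteed amounts: Granite Township $222,500. Remaining pool $602,450.
Remaining pool split over remaining lane-miles 362.3: Valley Zone 150,321.50 → $150,300; Meridian Precinct 118,062.24 → $118,050; Riverside Borough 139,679.27 → $139,700; North District 194,386.99 → $194,400.

Valley Zone: $150,300 · Meridian Precinct: $118,050 · Riverside Borough: $139,700 · Granite Township: $222,500 · North District: $194,400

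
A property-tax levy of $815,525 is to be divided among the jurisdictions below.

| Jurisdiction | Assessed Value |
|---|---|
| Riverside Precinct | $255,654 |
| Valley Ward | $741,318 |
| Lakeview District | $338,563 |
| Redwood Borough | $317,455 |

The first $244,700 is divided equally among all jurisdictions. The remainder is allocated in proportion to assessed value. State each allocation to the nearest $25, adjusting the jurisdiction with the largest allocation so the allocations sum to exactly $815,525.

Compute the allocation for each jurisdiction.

Equal tier: $244,700 ÷ 4 = $61,175 apiece.
Remainder $570,825 by assessed value (total 1,652,990): Riverside Precinct 88,284.68 → $88,275; Valley Ward 255,998.43 → $256,000; Lakeview District 116,915.54 → $116,925; Redwood Borough 109,626.34 → $109,625.
Totals: Riverside Precinct $61,175 + $88,275 = $149,450; Valley Ward $61,175 + $256,000 = $317,175; Lakeview District $61,175 + $116,925 = $178,100; Redwood Borough $61,175 + $109,625 = $170,800.

Riverside Precinct: $149,450 · Valley Ward: $317,175 · Lakeview District: $178,100 · Redwood Borough: $170,800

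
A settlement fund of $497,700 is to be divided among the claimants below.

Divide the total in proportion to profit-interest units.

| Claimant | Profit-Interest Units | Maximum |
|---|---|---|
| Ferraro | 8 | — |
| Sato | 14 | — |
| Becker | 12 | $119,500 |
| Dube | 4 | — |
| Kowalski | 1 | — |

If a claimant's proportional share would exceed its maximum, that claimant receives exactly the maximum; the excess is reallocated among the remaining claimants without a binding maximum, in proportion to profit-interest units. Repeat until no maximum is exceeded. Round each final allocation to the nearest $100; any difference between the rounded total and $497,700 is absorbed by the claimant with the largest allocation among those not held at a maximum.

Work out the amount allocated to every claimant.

Ferraro: $112,100 · Sato: $196,100 · Becker: $119,500 · Dube: $56,000 · Kowalski: $14,000

Combined profit-interest units = 39.
Pro-rata shares before constraints: Ferraro 102,092.31; Sato 178,661.54; Becker 153,138.46; Dube 51,046.15; Kowalski 12,761.54.
Cap binds for Becker ($119,500); residual $378,200 reallocated over remaining profit-interest units 27.
Redistributed shares: Ferraro 112,059.26 → $112,100; Sato 196,103.70 → $196,100; Dube 56,029.63 → $56,000; Kowalski 14,007.41 → $14,000.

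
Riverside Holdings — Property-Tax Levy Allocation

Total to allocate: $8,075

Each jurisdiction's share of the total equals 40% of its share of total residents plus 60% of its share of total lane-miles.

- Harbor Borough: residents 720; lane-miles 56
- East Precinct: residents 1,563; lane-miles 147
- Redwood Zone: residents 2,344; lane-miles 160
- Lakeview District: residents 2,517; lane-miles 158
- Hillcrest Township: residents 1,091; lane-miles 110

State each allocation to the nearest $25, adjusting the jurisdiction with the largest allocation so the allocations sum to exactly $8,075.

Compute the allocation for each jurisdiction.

Residents total 8,235; lane-miles total 631.
Blended shares (40% residents + 60% lane-miles): Harbor Borough 0.0882; East Precinct 0.2157; Redwood Zone 0.2660; Lakeview District 0.2725; Hillcrest Township 0.1576.
Unrounded shares: Harbor Borough 712.39; East Precinct 1,741.76; Redwood Zone 2,147.91; Lakeview District 2,200.41; Hillcrest Township 1,272.53.
After rounding ($25): Harbor Borough $700; East Precinct $1,750; Redwood Zone $2,150; Lakeview District $2,200; Hillcrest Township $1,275. Sum = $8,075.
Sum already equals the total — no adjustment.

Harbor Borough: $700; East Precinct: $1,750; Redwood Zone: $2,150; Lakeview District: $2,200; Hillcrest Township: $1,275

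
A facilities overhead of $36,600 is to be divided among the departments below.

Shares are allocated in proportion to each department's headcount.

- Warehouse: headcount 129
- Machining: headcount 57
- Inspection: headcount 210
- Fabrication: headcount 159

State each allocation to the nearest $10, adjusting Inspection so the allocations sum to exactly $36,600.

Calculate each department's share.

Headcount total: 555.
Raw shares: Warehouse 129/555 × $36,600 = 8,507.03; Machining 57/555 × $36,600 = 3,758.92; Inspection 210/555 × $36,600 = 13,848.65; Fabrication 159/555 × $36,600 = 10,485.41.
Rounded to nearest $10: Warehouse $8,510; Machining $3,760; Inspection $13,850; Fabrication $10,490. Sum = $36,610.
Difference $36,600 − $36,610 = −$10 applied to Inspection: Inspection becomes $13,840.

Warehouse: $8,510 · Machining: $3,760 · Inspection: $13,840 · Fabrication: $10,490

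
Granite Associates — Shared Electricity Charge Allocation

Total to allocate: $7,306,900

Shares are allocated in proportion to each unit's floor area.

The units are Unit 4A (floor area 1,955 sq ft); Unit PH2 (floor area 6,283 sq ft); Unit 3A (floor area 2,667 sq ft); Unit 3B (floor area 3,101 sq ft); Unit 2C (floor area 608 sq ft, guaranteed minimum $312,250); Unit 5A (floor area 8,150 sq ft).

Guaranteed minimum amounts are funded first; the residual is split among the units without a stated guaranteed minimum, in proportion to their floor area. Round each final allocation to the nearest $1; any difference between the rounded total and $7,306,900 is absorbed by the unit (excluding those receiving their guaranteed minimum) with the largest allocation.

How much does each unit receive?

Guaranteed amounts: Unit 2C $312,250. Remaining pool $6,994,650.
Remaining pool split over remaining floor area 22,156: Unit 4A 617,193.57 → $617,194; Unit PH2 1,983,543.33 → $1,983,543; Unit 3A 841,972.00 → $841,972; Unit 3B 978,985.81 → $978,986; Unit 5A 2,572,955.29 → $2,572,955.

Unit 4A: $617,194; Unit PH2: $1,983,543; Unit 3A: $841,972; Unit 3B: $978,986; Unit 2C: $312,250; Unit 5A: $2,572,955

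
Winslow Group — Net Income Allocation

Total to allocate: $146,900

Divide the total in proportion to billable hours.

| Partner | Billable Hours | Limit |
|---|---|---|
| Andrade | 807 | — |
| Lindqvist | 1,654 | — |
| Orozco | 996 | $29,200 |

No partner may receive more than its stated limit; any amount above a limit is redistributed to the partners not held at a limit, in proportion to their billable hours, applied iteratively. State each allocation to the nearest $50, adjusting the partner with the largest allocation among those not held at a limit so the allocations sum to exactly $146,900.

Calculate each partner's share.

Andrade: $38,600; Lindqvist: $79,100; Orozco: $29,200

Combined billable hours = 3,457.
Proportional shares (ignoring caps): Andrade 34,292.25; Lindqvist 70,284.23; Orozco 42,323.52.
Cap binds for Orozco ($29,200); remaining pool $117,700 reallocated over remaining billable hours 2,461.
Remaining shares: Andrade 38,595.65 → $38,600; Lindqvist 79,104.35 → $79,100.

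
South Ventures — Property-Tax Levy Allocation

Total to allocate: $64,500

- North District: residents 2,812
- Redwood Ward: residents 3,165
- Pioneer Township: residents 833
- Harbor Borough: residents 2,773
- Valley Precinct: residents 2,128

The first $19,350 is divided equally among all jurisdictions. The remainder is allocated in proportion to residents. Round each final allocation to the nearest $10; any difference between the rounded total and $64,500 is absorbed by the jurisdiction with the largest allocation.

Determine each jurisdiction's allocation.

First tranche $19,350 split equally: $3,870 each.
Remainder $45,150 by residents (total 11,711): North District 10,841.24 → $10,840; Redwood Ward 12,202.18 → $12,200; Pioneer Township 3,211.51 → $3,210; Harbor Borough 10,690.88 → $10,690; Valley Precinct 8,204.18 → $8,200.
Rounding difference +$10 on remainder applied to Redwood Ward.
Totals: North District $3,870 + $10,840 = $14,710; Redwood Ward $3,870 + $12,210 = $16,080; Pioneer Township $3,870 + $3,210 = $7,080; Harbor Borough $3,870 + $10,690 = $14,560; Valley Precinct $3,870 + $8,200 = $12,070.

North District: $14,710 · Redwood Ward: $16,080 · Pioneer Township: $7,080 · Harbor Borough: $14,560 · Valley Precinct: $12,070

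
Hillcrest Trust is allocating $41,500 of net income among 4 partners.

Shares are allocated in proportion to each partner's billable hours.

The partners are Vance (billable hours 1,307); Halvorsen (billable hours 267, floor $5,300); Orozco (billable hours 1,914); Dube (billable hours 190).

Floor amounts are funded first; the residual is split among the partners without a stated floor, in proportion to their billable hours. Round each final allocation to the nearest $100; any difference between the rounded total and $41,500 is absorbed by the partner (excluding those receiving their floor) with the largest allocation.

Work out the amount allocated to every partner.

Vance: $13,900 | Halvorsen: $5,300 | Orozco: $20,300 | Dube: $2,000

Guaranteed amounts: Halvorsen $5,300. Balance $36,200.
Balance split over remaining billable hours 3,411: Vance 13,870.83 → $13,900; Orozco 20,312.75 → $20,300; Dube 2,016.42 → $2,000.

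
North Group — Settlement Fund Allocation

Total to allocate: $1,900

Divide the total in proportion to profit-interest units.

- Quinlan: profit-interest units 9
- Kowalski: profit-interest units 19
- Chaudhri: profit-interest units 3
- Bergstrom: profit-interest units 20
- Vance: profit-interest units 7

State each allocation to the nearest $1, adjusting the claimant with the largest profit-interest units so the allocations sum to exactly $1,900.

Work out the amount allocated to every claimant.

Quinlan: $295 | Kowalski: $622 | Chaudhri: $98 | Bergstrom: $656 | Vance: $229

Combined profit-interest units = 58.
Proportional shares: Quinlan 9/58 × $1,900 = 294.83; Kowalski 19/58 × $1,900 = 622.41; Chaudhri 3/58 × $1,900 = 98.28; Bergstrom 20/58 × $1,900 = 655.17; Vance 7/58 × $1,900 = 229.31.
At nearest $1: Quinlan $295; Kowalski $622; Chaudhri $98; Bergstrom $655; Vance $229. Sum = $1,899.
Difference $1,900 − $1,899 = +$1 applied to largest profit-interest units (Bergstrom): Bergstrom becomes $656.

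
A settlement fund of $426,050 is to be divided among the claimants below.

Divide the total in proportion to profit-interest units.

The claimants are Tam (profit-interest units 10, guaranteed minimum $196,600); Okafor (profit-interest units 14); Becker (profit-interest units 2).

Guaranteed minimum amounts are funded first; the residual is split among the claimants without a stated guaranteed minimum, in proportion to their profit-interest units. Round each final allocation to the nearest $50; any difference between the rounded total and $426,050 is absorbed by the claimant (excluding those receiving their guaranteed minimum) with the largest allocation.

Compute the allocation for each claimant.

Tam: $196,600 · Okafor: $200,750 · Becker: $28,700

Guaranteed amounts: Tam $196,600. Residual $229,450.
Residual split over remaining profit-interest units 16: Okafor 200,768.75 → $200,750; Becker 28,681.25 → $28,700.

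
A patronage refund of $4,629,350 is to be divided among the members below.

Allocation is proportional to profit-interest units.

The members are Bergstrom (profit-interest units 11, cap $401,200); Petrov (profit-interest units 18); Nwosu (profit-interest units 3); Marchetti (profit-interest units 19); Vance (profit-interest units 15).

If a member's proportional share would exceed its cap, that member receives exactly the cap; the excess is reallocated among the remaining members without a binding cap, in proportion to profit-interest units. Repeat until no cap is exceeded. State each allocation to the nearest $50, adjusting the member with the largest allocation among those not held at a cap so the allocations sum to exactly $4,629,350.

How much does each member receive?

Bergstrom: $401,200 | Petrov: $1,383,750 | Nwosu: $230,650 | Marchetti: $1,460,600 | Vance: $1,153,150

Combined profit-interest units = 66.
Proportional shares (ignoring caps): Bergstrom 771,558.33; Petrov 1,262,550.00; Nwosu 210,425.00; Marchetti 1,332,691.67; Vance 1,052,125.00.
Capped: Bergstrom ($401,200); balance $4,228,150 reallocated over remaining profit-interest units 55.
Shares after redistribution: Petrov 1,383,758.18 → $1,383,750; Nwosu 230,626.36 → $230,650; Marchetti 1,460,633.64 → $1,460,650; Vance 1,153,131.82 → $1,153,150.
Rounding difference −$50 applied to Marchetti → $1,460,600.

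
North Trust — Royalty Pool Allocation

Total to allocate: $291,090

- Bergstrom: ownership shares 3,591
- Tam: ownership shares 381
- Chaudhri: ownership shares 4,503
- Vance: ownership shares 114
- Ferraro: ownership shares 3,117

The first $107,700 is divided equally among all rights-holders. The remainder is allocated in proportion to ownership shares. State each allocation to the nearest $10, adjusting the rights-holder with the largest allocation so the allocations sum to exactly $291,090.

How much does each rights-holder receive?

$107,700 shared equally gives $21,540 per rights-holder.
Remainder $183,390 by ownership shares (total 11,706): Bergstrom 56,257.77 → $56,260; Tam 5,968.87 → $5,970; Chaudhri 70,545.46 → $70,550; Vance 1,785.96 → $1,790; Ferraro 48,831.93 → $48,830.
Rounding difference −$10 on remainder applied to Chaudhri.
Totals: Bergstrom $21,540 + $56,260 = $77,800; Tam $21,540 + $5,970 = $27,510; Chaudhri $21,540 + $70,540 = $92,080; Vance $21,540 + $1,790 = $23,330; Ferraro $21,540 + $48,830 = $70,370.

Bergstrom: $77,800 · Tam: $27,510 · Chaudhri: $92,080 · Vance: $23,330 · Ferraro: $70,370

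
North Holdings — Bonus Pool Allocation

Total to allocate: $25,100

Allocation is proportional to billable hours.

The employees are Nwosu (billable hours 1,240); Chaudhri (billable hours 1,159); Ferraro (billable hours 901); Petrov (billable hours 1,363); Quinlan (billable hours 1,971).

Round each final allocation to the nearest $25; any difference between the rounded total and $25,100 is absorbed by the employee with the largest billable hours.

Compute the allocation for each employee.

Combined billable hours = 6,634.
Raw shares: Nwosu 1,240/6,634 × $25,100 = 4,691.59; Chaudhri 1,159/6,634 × $25,100 = 4,385.12; Ferraro 901/6,634 × $25,100 = 3,408.97; Petrov 1,363/6,634 × $25,100 = 5,156.96; Quinlan 1,971/6,634 × $25,100 = 7,457.36.
After rounding ($25): Nwosu $4,700; Chaudhri $4,375; Ferraro $3,400; Petrov $5,150; Quinlan $7,450. Sum = $25,075.
Difference $25,100 − $25,075 = +$25 applied to largest billable hours (Quinlan): Quinlan becomes $7,475.

Nwosu: $4,700; Chaudhri: $4,375; Ferraro: $3,400; Petrov: $5,150; Quinlan: $7,475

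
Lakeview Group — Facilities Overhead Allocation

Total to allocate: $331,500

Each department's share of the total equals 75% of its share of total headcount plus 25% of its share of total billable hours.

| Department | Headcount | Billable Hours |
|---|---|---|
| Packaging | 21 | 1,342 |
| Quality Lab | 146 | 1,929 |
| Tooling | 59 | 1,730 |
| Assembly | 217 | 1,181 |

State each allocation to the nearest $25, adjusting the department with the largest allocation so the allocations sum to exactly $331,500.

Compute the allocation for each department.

Packaging: $29,775; Quality Lab: $107,800; Tooling: $56,300; Assembly: $137,625

Headcount total 443; billable hours total 6,182.
Blended shares (75% headcount + 25% billable hours): Packaging 0.0898; Quality Lab 0.3252; Tooling 0.1698; Assembly 0.4151.
Pro-rata amounts: Packaging 29,776.49; Quality Lab 107,799.51; Tooling 56,304.72; Assembly 137,619.28.
At nearest $25: Packaging $29,775; Quality Lab $107,800; Tooling $56,300; Assembly $137,625. Sum = $331,500.
Rounded total matches; no reconciliation needed.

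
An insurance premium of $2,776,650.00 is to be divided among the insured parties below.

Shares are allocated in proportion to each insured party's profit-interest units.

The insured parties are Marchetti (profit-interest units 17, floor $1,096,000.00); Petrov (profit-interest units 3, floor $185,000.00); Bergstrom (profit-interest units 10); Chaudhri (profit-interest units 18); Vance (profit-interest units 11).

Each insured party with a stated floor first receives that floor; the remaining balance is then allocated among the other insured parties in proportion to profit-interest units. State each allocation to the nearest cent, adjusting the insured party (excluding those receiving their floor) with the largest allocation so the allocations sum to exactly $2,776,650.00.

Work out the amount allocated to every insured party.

Marchetti: $1,096,000.00 · Petrov: $185,000.00 · Bergstrom: $383,500.00 · Chaudhri: $690,300.00 · Vance: $421,850.00

Minimums first: Marchetti $1,096,000.00; Petrov $185,000.00. Remaining pool $1,495,650.00.
Remaining pool split over remaining profit-interest units 39: Bergstrom 383,500.0000 → $383,500.00; Chaudhri 690,300.0000 → $690,300.00; Vance 421,850.0000 → $421,850.00.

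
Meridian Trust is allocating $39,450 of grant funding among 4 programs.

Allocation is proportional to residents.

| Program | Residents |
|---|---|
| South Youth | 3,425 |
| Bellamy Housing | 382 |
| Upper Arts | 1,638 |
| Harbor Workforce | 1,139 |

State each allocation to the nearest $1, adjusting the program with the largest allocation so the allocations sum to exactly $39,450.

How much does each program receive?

South Youth: $20,521 · Bellamy Housing: $2,289 · Upper Arts: $9,815 · Harbor Workforce: $6,825

Total residents = 6,584.
Raw shares: South Youth 3,425/6,584 × $39,450 = 20,521.91; Bellamy Housing 382/6,584 × $39,450 = 2,288.87; Upper Arts 1,638/6,584 × $39,450 = 9,814.57; Harbor Workforce 1,139/6,584 × $39,450 = 6,824.66.
Rounded to nearest $1: South Youth $20,522; Bellamy Housing $2,289; Upper Arts $9,815; Harbor Workforce $6,825. Sum = $39,451.
Difference $39,450 − $39,451 = −$1 applied to largest allocation (South Youth): South Youth becomes $20,521.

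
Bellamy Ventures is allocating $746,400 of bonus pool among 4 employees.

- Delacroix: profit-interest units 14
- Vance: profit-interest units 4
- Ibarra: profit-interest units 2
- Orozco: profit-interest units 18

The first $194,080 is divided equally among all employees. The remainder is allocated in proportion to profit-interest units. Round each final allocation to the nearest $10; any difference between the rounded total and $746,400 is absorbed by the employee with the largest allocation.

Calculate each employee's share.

Delacroix: $252,010 · Vance: $106,660 · Ibarra: $77,590 · Orozco: $310,140

Equal tier: $194,080 ÷ 4 = $48,520 apiece.
Remainder $552,320 by profit-interest units (total 38): Delacroix 203,486.32 → $203,490; Vance 58,138.95 → $58,140; Ibarra 29,069.47 → $29,070; Orozco 261,625.26 → $261,630.
Rounding difference −$10 on remainder applied to Orozco.
Totals: Delacroix $48,520 + $203,490 = $252,010; Vance $48,520 + $58,140 = $106,660; Ibarra $48,520 + $29,070 = $77,590; Orozco $48,520 + $261,620 = $310,140.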